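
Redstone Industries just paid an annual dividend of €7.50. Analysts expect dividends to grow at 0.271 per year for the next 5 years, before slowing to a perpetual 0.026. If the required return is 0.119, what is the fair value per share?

Two-stage DDM. Project D₁…D_5 at 0.271, terminal growth 0.026, discount at r = 0.119.
D_1 = 9.5325
D_2 = 12.1158
D_3 = 15.3992
D_4 = 19.5724
D_5 = 24.8765
Terminal value at t=5: TV = D_6/(r−g) = 25.5233/(0.119−0.026) = 274.4438
P₀ = 9.5325/(1+0.119)^1 + 12.1158/(1+0.119)^2 + 15.3992/(1+0.119)^3 + 19.5724/(1+0.119)^4 + 24.8765/(1+0.119)^5 + 274.4438/(1+0.119)^5 = 212.2707

€212.27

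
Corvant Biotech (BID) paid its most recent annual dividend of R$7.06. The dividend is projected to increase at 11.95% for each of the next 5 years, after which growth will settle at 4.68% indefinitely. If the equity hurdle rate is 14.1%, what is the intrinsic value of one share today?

Two-stage DDM. Project D₁…D_5 at 0.1195, terminal growth 0.0468, discount at r = 0.141.
D_1 = 7.9037
D_2 = 8.8482
D_3 = 9.9055
D_4 = 11.0892
D_5 = 12.4144
Terminal value at t=5: TV = D_6/(r−g) = 12.9954/(0.141−0.0468) = 137.9552
P₀ = 7.9037/(1+0.141)^1 + 8.8482/(1+0.141)^2 + 9.9055/(1+0.141)^3 + 11.0892/(1+0.141)^4 + 12.4144/(1+0.141)^5 + 137.9552/(1+0.141)^5 = 104.6901

R$104.69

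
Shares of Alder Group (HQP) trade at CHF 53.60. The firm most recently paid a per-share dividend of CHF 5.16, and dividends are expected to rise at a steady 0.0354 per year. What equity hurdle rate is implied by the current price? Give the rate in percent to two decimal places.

Rearranging the constant-growth DDM: r = D₁/P₀ + g.
D₁ = 5.16 × (1 + 0.0354) = 5.3427.
r = 5.3427 / 53.60 + 0.0354 = 0.09968 + 0.0354 = 0.13508

13.51%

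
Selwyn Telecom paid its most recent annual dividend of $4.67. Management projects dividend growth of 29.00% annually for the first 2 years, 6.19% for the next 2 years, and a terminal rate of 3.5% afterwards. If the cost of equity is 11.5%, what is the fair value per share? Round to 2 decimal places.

$96.63

Three-stage DDM. Project D₁…D_4; terminal Gordon value at t=4 with g = 0.035; discount at r = 0.115.
D_1 = 6.0243
D_2 = 7.7713
D_3 = 8.2524
D_4 = 8.7632
TV_4 = 9.0699/(0.115−0.035) = 113.3741
P₀ = Σ Dₜ/(1+r)ᵗ + TV_4/(1+r)^4 = 96.6294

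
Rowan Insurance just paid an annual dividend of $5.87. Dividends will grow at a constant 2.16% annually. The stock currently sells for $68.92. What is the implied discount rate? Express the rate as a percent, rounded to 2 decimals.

10.86%

Rearranging the constant-growth DDM: r = D₁/P₀ + g.
D₁ = 5.87 × (1 + 0.0216) = 5.9968.
r = 5.9968 / 68.92 + 0.0216 = 0.08701 + 0.0216 = 0.10861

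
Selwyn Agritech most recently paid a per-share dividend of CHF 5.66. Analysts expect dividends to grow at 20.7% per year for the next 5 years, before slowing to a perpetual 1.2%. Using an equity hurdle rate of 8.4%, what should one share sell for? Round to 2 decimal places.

Two-stage DDM. Project D₁…D_5 at 0.207, terminal growth 0.012, discount at r = 0.084.
D_1 = 6.8316
D_2 = 8.2458
D_3 = 9.9526
D_4 = 12.0128
D_5 = 14.4995
Terminal value at t=5: TV = D_6/(r−g) = 14.6735/(0.084−0.012) = 203.7984
P₀ = 6.8316/(1+0.084)^1 + 8.2458/(1+0.084)^2 + 9.9526/(1+0.084)^3 + 12.0128/(1+0.084)^4 + 14.4995/(1+0.084)^5 + 203.7984/(1+0.084)^5 = 175.6822

CHF 175.68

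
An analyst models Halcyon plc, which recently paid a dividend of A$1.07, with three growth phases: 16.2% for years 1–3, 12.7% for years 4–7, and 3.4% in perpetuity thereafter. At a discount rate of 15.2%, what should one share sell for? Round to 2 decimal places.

Three-stage DDM. Project D₁…D_7; terminal Gordon value at t=7 with g = 0.034; discount at r = 0.152.
D_1 = 1.2433
D_2 = 1.4448
D_3 = 1.6788
D_4 = 1.8920
D_5 = 2.1323
D_6 = 2.4031
D_7 = 2.7083
TV_7 = 2.8004/(0.152−0.034) = 23.7321
P₀ = Σ Dₜ/(1+r)ᵗ + TV_7/(1+r)^7 = 16.2392

A$16.24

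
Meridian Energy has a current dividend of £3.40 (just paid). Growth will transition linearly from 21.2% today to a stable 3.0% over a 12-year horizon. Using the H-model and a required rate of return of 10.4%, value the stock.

£97.50

H-model: P₀ = D₀[(1+g_L) + H(g_S−g_L)]/(r−g_L), with H = 12/2 = 6.
P₀ = 3.40 × [(1+0.03) + 6×(0.212−0.03)] / (0.104−0.03)
   = 3.40 × 2.1220 / 0.074 = 97.4973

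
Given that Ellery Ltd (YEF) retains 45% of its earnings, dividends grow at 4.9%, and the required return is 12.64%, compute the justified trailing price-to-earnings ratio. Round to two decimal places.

Payout ratio b = 1 − 0.45 = 0.55.
Justified trailing P/E = b(1+g)/(r−g) = 0.55×(1+0.049)/(0.1264−0.049) = 7.4541

7.45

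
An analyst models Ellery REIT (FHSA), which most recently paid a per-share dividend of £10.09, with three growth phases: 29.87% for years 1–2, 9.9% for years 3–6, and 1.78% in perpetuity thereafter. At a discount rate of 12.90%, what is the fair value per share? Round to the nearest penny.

£184.63

Three-stage DDM. Project D₁…D_6; terminal Gordon value at t=6 with g = 0.0178; discount at r = 0.129.
D_1 = 13.1039
D_2 = 17.0180
D_3 = 18.7028
D_4 = 20.5544
D_5 = 22.5893
D_6 = 24.8256
TV_6 = 25.2675/(0.129−0.0178) = 227.2256
P₀ = Σ Dₜ/(1+r)ᵗ + TV_6/(1+r)^6 = 184.6300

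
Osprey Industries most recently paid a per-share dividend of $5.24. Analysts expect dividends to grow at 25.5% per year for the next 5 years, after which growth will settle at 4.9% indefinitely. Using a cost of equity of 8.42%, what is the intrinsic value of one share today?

$366.03

Two-stage DDM. Project D₁…D_5 at 0.255, terminal growth 0.049, discount at r = 0.0842.
D_1 = 6.5762
D_2 = 8.2531
D_3 = 10.3577
D_4 = 12.9989
D_5 = 16.3136
Terminal value at t=5: TV = D_6/(r−g) = 17.1130/(0.0842−0.049) = 486.1639
P₀ = 6.5762/(1+0.0842)^1 + 8.2531/(1+0.0842)^2 + 10.3577/(1+0.0842)^3 + 12.9989/(1+0.0842)^4 + 16.3136/(1+0.0842)^5 + 486.1639/(1+0.0842)^5 = 366.0260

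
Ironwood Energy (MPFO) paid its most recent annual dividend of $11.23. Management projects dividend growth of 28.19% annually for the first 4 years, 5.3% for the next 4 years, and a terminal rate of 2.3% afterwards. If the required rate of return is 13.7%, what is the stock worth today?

Three-stage DDM. Project D₁…D_8; terminal Gordon value at t=8 with g = 0.023; discount at r = 0.137.
D_1 = 14.3957
D_2 = 18.4539
D_3 = 23.6560
D_4 = 30.3247
D_5 = 31.9319
D_6 = 33.6243
D_7 = 35.4064
D_8 = 37.2829
TV_8 = 38.1404/(0.137−0.023) = 334.5651
P₀ = Σ Dₜ/(1+r)ᵗ + TV_8/(1+r)^8 = 241.0868

$241.09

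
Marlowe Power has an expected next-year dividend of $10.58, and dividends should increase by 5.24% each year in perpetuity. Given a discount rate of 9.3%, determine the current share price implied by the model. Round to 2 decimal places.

$260.59

Gordon growth model: P₀ = D₁/(r − g), with D₁ = 10.58 given directly.
P₀ = 10.5800 / (0.093 − 0.0524) = 10.5800 / 0.0406 = 260.5911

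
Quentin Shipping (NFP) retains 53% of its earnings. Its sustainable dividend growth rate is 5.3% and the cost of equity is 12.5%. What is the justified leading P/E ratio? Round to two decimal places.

Payout ratio b = 1 − 0.53 = 0.47.
Justified leading P/E = b/(r−g) = 0.47/(0.125−0.053) = 6.5278

6.53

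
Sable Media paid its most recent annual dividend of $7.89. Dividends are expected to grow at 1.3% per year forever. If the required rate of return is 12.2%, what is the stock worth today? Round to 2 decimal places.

$73.33

Gordon growth model: P₀ = D₁/(r − g). D₁ = 7.89 × (1 + 0.013) = 7.9926.
P₀ = 7.9926 / (0.122 − 0.013) = 7.9926 / 0.109 = 73.3263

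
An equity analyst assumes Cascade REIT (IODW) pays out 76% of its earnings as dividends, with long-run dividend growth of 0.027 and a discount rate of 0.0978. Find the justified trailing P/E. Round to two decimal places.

11.02

Justified trailing P/E = b(1+g)/(r−g) = 0.76×(1+0.027)/(0.0978−0.027) = 11.0243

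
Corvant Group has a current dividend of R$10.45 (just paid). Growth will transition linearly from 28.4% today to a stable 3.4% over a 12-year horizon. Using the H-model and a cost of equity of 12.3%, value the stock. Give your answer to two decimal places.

H-model: P₀ = D₀[(1+g_L) + H(g_S−g_L)]/(r−g_L), with H = 12/2 = 6.
P₀ = 10.45 × [(1+0.034) + 6×(0.284−0.034)] / (0.123−0.034)
   = 10.45 × 2.5340 / 0.089 = 297.5315

R$297.53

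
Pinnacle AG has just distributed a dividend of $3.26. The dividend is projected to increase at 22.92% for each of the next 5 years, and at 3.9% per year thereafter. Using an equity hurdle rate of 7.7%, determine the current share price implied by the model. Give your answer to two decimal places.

$197.28

Two-stage DDM. Project D₁…D_5 at 0.2292, terminal growth 0.039, discount at r = 0.077.
D_1 = 4.0072
D_2 = 4.9256
D_3 = 6.0546
D_4 = 7.4423
D_5 = 9.1481
Terminal value at t=5: TV = D_6/(r−g) = 9.5049/(0.077−0.039) = 250.1280
P₀ = 4.0072/(1+0.077)^1 + 4.9256/(1+0.077)^2 + 6.0546/(1+0.077)^3 + 7.4423/(1+0.077)^4 + 9.1481/(1+0.077)^5 + 250.1280/(1+0.077)^5 = 197.2757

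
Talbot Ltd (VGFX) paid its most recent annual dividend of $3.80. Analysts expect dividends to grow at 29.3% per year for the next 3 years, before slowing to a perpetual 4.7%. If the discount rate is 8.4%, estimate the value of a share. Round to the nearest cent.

Two-stage DDM. Project D₁…D_3 at 0.293, terminal growth 0.047, discount at r = 0.084.
D_1 = 4.9134
D_2 = 6.3530
D_3 = 8.2145
Terminal value at t=3: TV = D_4/(r−g) = 8.6005/(0.084−0.047) = 232.4471
P₀ = 4.9134/(1+0.084)^1 + 6.3530/(1+0.084)^2 + 8.2145/(1+0.084)^3 + 232.4471/(1+0.084)^3 = 198.8770

$198.88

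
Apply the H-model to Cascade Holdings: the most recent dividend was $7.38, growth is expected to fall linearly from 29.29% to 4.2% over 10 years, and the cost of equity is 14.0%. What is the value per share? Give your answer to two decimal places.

$172.94

H-model: P₀ = D₀[(1+g_L) + H(g_S−g_L)]/(r−g_L), with H = 10/2 = 5.
P₀ = 7.38 × [(1+0.042) + 5×(0.2929−0.042)] / (0.14−0.042)
   = 7.38 × 2.2965 / 0.098 = 172.9405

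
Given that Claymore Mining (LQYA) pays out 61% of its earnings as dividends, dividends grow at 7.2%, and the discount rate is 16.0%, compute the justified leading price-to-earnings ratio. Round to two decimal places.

6.93

Justified leading P/E = b/(r−g) = 0.61/(0.16−0.072) = 6.9318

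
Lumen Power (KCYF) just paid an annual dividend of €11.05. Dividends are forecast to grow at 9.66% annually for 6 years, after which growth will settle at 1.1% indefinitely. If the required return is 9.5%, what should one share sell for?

€200.80

Two-stage DDM. Project D₁…D_6 at 0.0966, terminal growth 0.011, discount at r = 0.095.
D_1 = 12.1174
D_2 = 13.2880
D_3 = 14.5716
D_4 = 15.9792
D_5 = 17.5228
D_6 = 19.2155
Terminal value at t=6: TV = D_7/(r−g) = 19.4269/(0.095−0.011) = 231.2723
P₀ = 12.1174/(1+0.095)^1 + 13.2880/(1+0.095)^2 + 14.5716/(1+0.095)^3 + 15.9792/(1+0.095)^4 + 17.5228/(1+0.095)^5 + 19.2155/(1+0.095)^6 + 231.2723/(1+0.095)^6 = 200.8048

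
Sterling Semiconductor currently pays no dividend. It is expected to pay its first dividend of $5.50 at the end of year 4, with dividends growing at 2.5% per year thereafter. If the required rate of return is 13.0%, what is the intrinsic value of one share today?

Deferred-dividend DDM. At t=3 the remaining stream is a growing perpetuity with first payment D_4 = 5.50.
V_3 = D_4/(r−g) = 5.50/(0.13−0.025) = 52.3810
P₀ = V_3/(1+r)^3 = 52.3810/(1+0.13)^3 = 36.3026

$36.30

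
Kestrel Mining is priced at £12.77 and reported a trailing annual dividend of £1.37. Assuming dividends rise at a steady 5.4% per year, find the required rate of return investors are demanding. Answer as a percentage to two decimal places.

Rearranging the constant-growth DDM: r = D₁/P₀ + g.
D₁ = 1.37 × (1 + 0.054) = 1.4440.
r = 1.4440 / 12.77 + 0.054 = 0.11308 + 0.054 = 0.16708

16.71%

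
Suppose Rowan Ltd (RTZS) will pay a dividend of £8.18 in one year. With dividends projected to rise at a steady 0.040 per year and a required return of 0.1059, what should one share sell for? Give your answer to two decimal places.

Gordon growth model: P₀ = D₁/(r − g), with D₁ = 8.18 given directly.
P₀ = 8.1800 / (0.1059 − 0.04) = 8.1800 / 0.0659 = 124.1275

£124.13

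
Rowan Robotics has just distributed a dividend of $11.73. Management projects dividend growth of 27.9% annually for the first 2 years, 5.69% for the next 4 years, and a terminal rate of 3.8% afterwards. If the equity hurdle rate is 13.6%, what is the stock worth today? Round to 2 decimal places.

Three-stage DDM. Project D₁…D_6; terminal Gordon value at t=6 with g = 0.038; discount at r = 0.136.
D_1 = 15.0027
D_2 = 19.1884
D_3 = 20.2802
D_4 = 21.4342
D_5 = 22.6538
D_6 = 23.9428
TV_6 = 24.8526/(0.136−0.038) = 253.5981
P₀ = Σ Dₜ/(1+r)ᵗ + TV_6/(1+r)^6 = 195.8929

$195.89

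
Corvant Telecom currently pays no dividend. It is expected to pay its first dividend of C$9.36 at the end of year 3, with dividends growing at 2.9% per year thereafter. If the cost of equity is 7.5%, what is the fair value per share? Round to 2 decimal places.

C$176.08

Deferred-dividend DDM. At t=2 the remaining stream is a growing perpetuity with first payment D_3 = 9.36.
V_2 = D_3/(r−g) = 9.36/(0.075−0.029) = 203.4783
P₀ = V_2/(1+r)^2 = 203.4783/(1+0.075)^2 = 176.0764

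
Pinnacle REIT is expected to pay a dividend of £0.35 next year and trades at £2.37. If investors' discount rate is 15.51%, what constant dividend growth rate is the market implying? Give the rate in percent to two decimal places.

From P₀ = D₁/(r − g), the implied growth is g = r − D₁/P₀.
g = 0.1551 − 0.35/2.37 = 0.1551 − 0.14768 = 0.00742

0.74%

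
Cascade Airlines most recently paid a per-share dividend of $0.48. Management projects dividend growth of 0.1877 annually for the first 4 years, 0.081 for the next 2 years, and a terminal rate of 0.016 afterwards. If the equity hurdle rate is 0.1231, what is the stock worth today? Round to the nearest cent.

Three-stage DDM. Project D₁…D_6; terminal Gordon value at t=6 with g = 0.016; discount at r = 0.1231.
D_1 = 0.5701
D_2 = 0.6771
D_3 = 0.8042
D_4 = 0.9551
D_5 = 1.0325
D_6 = 1.1161
TV_6 = 1.1340/(0.1231−0.016) = 10.5882
P₀ = Σ Dₜ/(1+r)ᵗ + TV_6/(1+r)^6 = 8.6225

$8.62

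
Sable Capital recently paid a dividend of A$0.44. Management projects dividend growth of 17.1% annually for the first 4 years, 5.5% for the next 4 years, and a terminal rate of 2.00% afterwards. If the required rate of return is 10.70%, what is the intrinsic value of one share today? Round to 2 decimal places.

A$9.31

Three-stage DDM. Project D₁…D_8; terminal Gordon value at t=8 with g = 0.02; discount at r = 0.107.
D_1 = 0.5152
D_2 = 0.6033
D_3 = 0.7065
D_4 = 0.8273
D_5 = 0.8728
D_6 = 0.9208
D_7 = 0.9715
D_8 = 1.0249
TV_8 = 1.0454/(0.107−0.02) = 12.0163
P₀ = Σ Dₜ/(1+r)ᵗ + TV_8/(1+r)^8 = 9.3146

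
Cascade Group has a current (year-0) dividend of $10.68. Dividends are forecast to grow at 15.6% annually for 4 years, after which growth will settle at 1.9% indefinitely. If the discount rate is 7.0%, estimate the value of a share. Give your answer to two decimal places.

Two-stage DDM. Project D₁…D_4 at 0.156, terminal growth 0.019, discount at r = 0.07.
D_1 = 12.3461
D_2 = 14.2721
D_3 = 16.4985
D_4 = 19.0723
Terminal value at t=4: TV = D_5/(r−g) = 19.4347/(0.07−0.019) = 381.0716
P₀ = 12.3461/(1+0.07)^1 + 14.2721/(1+0.07)^2 + 16.4985/(1+0.07)^3 + 19.0723/(1+0.07)^4 + 381.0716/(1+0.07)^4 = 342.7397

$342.74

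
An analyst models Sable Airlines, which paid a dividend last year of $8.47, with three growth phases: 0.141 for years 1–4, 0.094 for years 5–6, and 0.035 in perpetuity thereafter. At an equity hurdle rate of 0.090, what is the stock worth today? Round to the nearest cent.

$251.27

Three-stage DDM. Project D₁…D_6; terminal Gordon value at t=6 with g = 0.035; discount at r = 0.09.
D_1 = 9.6643
D_2 = 11.0269
D_3 = 12.5817
D_4 = 14.3558
D_5 = 15.7052
D_6 = 17.1815
TV_6 = 17.7828/(0.09−0.035) = 323.3243
P₀ = Σ Dₜ/(1+r)ᵗ + TV_6/(1+r)^6 = 251.2726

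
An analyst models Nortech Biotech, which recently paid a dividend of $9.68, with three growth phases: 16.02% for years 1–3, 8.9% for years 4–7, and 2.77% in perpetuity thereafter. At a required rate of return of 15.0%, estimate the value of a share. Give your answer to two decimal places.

Three-stage DDM. Project D₁…D_7; terminal Gordon value at t=7 with g = 0.0277; discount at r = 0.15.
D_1 = 11.2307
D_2 = 13.0299
D_3 = 15.1173
D_4 = 16.4627
D_5 = 17.9279
D_6 = 19.5235
D_7 = 21.2611
TV_7 = 21.8500/(0.15−0.0277) = 178.6592
P₀ = Σ Dₜ/(1+r)ᵗ + TV_7/(1+r)^7 = 131.4821

$131.48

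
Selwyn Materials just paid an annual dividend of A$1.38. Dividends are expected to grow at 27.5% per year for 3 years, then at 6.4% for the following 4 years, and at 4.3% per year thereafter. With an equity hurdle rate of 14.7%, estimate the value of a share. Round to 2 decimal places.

A$25.52

Three-stage DDM. Project D₁…D_7; terminal Gordon value at t=7 with g = 0.043; discount at r = 0.147.
D_1 = 1.7595
D_2 = 2.2434
D_3 = 2.8603
D_4 = 3.0433
D_5 = 3.2381
D_6 = 3.4454
D_7 = 3.6659
TV_7 = 3.8235/(0.147−0.043) = 36.7644
P₀ = Σ Dₜ/(1+r)ᵗ + TV_7/(1+r)^7 = 25.5168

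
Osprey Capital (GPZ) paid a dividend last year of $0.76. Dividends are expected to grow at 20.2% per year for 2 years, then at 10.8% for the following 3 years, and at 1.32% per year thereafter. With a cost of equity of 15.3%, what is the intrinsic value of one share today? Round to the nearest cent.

Three-stage DDM. Project D₁…D_5; terminal Gordon value at t=5 with g = 0.0132; discount at r = 0.153.
D_1 = 0.9135
D_2 = 1.0981
D_3 = 1.2166
D_4 = 1.3480
D_5 = 1.4936
TV_5 = 1.5133/(0.153−0.0132) = 10.8250
P₀ = Σ Dₜ/(1+r)ᵗ + TV_5/(1+r)^5 = 9.2200

$9.22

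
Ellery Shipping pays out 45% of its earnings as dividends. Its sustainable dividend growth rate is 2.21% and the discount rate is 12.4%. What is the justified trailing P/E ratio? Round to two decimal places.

4.51

Justified trailing P/E = b(1+g)/(r−g) = 0.45×(1+0.0221)/(0.124−0.0221) = 4.5137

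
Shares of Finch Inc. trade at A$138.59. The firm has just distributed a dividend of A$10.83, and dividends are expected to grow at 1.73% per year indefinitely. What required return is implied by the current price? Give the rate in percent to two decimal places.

Rearranging the constant-growth DDM: r = D₁/P₀ + g.
D₁ = 10.83 × (1 + 0.0173) = 11.0174.
r = 11.0174 / 138.59 + 0.0173 = 0.07950 + 0.0173 = 0.09680

9.68%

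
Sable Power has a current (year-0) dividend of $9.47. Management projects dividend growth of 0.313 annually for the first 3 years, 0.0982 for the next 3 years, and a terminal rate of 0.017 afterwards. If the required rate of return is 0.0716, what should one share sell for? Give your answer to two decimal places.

$447.38

Three-stage DDM. Project D₁…D_6; terminal Gordon value at t=6 with g = 0.017; discount at r = 0.0716.
D_1 = 12.4341
D_2 = 16.3260
D_3 = 21.4360
D_4 = 23.5410
D_5 = 25.8528
D_6 = 28.3915
TV_6 = 28.8742/(0.0716−0.017) = 528.8309
P₀ = Σ Dₜ/(1+r)ᵗ + TV_6/(1+r)^6 = 447.3751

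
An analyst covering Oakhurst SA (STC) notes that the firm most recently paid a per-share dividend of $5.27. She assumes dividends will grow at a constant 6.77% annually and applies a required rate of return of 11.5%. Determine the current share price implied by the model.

Gordon growth model: P₀ = D₁/(r − g). D₁ = 5.27 × (1 + 0.0677) = 5.6268.
P₀ = 5.6268 / (0.115 − 0.0677) = 5.6268 / 0.0473 = 118.9594

$118.96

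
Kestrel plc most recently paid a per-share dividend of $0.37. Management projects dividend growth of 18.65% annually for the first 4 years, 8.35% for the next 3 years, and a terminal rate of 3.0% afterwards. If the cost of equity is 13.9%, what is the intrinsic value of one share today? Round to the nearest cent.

$6.37

Three-stage DDM. Project D₁…D_7; terminal Gordon value at t=7 with g = 0.03; discount at r = 0.139.
D_1 = 0.4390
D_2 = 0.5209
D_3 = 0.6180
D_4 = 0.7333
D_5 = 0.7945
D_6 = 0.8609
D_7 = 0.9327
TV_7 = 0.9607/(0.139−0.03) = 8.8139
P₀ = Σ Dₜ/(1+r)ᵗ + TV_7/(1+r)^7 = 6.3687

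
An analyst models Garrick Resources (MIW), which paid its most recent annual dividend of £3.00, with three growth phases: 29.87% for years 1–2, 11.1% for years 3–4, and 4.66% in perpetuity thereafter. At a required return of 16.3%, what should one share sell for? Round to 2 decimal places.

£44.77

Three-stage DDM. Project D₁…D_4; terminal Gordon value at t=4 with g = 0.0466; discount at r = 0.163.
D_1 = 3.8961
D_2 = 5.0599
D_3 = 5.6215
D_4 = 6.2455
TV_4 = 6.5365/(0.163−0.0466) = 56.1558
P₀ = Σ Dₜ/(1+r)ᵗ + TV_4/(1+r)^4 = 44.7741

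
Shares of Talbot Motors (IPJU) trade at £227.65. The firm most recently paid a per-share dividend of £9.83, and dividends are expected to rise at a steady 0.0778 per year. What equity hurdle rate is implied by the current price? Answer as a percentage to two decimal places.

12.43%

Rearranging the constant-growth DDM: r = D₁/P₀ + g.
D₁ = 9.83 × (1 + 0.0778) = 10.5948.
r = 10.5948 / 227.65 + 0.0778 = 0.04654 + 0.0778 = 0.12434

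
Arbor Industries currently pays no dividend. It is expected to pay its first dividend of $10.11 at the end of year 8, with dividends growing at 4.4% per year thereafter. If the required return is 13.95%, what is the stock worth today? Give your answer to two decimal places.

Deferred-dividend DDM. At t=7 the remaining stream is a growing perpetuity with first payment D_8 = 10.11.
V_7 = D_8/(r−g) = 10.11/(0.1395−0.044) = 105.8639
P₀ = V_7/(1+r)^7 = 105.8639/(1+0.1395)^7 = 42.4373

$42.44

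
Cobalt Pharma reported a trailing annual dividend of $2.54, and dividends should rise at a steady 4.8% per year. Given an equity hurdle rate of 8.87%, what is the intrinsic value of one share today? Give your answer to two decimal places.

$65.40

Gordon growth model: P₀ = D₁/(r − g). D₁ = 2.54 × (1 + 0.048) = 2.6619.
P₀ = 2.6619 / (0.0887 − 0.048) = 2.6619 / 0.0407 = 65.4034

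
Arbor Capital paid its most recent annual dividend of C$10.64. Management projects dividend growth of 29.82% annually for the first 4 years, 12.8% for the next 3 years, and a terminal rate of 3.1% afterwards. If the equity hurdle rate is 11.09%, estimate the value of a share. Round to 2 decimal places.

Three-stage DDM. Project D₁…D_7; terminal Gordon value at t=7 with g = 0.031; discount at r = 0.1109.
D_1 = 13.8128
D_2 = 17.9318
D_3 = 23.2791
D_4 = 30.2209
D_5 = 34.0892
D_6 = 38.4526
D_7 = 43.3746
TV_7 = 44.7192/(0.1109−0.031) = 559.6896
P₀ = Σ Dₜ/(1+r)ᵗ + TV_7/(1+r)^7 = 393.2222

C$393.22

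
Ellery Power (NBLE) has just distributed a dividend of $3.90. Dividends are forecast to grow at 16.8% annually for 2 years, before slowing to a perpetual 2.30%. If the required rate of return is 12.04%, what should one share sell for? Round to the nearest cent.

$52.82

Two-stage DDM. Project D₁…D_2 at 0.168, terminal growth 0.023, discount at r = 0.1204.
D_1 = 4.5552
D_2 = 5.3205
Terminal value at t=2: TV = D_3/(r−g) = 5.4428/(0.1204−0.023) = 55.8814
P₀ = 4.5552/(1+0.1204)^1 + 5.3205/(1+0.1204)^2 + 55.8814/(1+0.1204)^2 = 52.8206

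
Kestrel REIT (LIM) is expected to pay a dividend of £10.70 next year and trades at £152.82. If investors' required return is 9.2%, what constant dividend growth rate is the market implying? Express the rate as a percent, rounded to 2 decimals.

From P₀ = D₁/(r − g), the implied growth is g = r − D₁/P₀.
g = 0.092 − 10.70/152.82 = 0.092 − 0.07002 = 0.02198

2.20%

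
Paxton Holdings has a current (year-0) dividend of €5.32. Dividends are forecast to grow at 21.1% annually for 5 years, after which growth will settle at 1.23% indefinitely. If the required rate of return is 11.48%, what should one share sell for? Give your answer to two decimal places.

Two-stage DDM. Project D₁…D_5 at 0.211, terminal growth 0.0123, discount at r = 0.1148.
D_1 = 6.4425
D_2 = 7.8019
D_3 = 9.4481
D_4 = 11.4416
D_5 = 13.8558
Terminal value at t=5: TV = D_6/(r−g) = 14.0263/(0.1148−0.0123) = 136.8415
P₀ = 6.4425/(1+0.1148)^1 + 7.8019/(1+0.1148)^2 + 9.4481/(1+0.1148)^3 + 11.4416/(1+0.1148)^4 + 13.8558/(1+0.1148)^5 + 136.8415/(1+0.1148)^5 = 113.8070

€113.81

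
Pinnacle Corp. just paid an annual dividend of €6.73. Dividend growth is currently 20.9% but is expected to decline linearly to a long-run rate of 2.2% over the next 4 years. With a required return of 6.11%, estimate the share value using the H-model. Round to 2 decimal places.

H-model: P₀ = D₀[(1+g_L) + H(g_S−g_L)]/(r−g_L), with H = 4/2 = 2.
P₀ = 6.73 × [(1+0.022) + 2×(0.209−0.022)] / (0.0611−0.022)
   = 6.73 × 1.3960 / 0.0391 = 240.2834

€240.28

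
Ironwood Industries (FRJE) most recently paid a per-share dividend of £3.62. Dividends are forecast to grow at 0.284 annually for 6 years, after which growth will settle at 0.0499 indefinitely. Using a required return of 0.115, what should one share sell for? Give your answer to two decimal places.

Two-stage DDM. Project D₁…D_6 at 0.284, terminal growth 0.0499, discount at r = 0.115.
D_1 = 4.6481
D_2 = 5.9681
D_3 = 7.6631
D_4 = 9.8394
D_5 = 12.6338
D_6 = 16.2218
Terminal value at t=6: TV = D_7/(r−g) = 17.0313/(0.115−0.0499) = 261.6168
P₀ = 4.6481/(1+0.115)^1 + 5.9681/(1+0.115)^2 + 7.6631/(1+0.115)^3 + 9.8394/(1+0.115)^4 + 12.6338/(1+0.115)^5 + 16.2218/(1+0.115)^6 + 261.6168/(1+0.115)^6 = 172.7860

£172.79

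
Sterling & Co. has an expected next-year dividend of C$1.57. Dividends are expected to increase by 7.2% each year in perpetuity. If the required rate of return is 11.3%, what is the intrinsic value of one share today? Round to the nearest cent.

Gordon growth model: P₀ = D₁/(r − g), with D₁ = 1.57 given directly.
P₀ = 1.5700 / (0.113 − 0.072) = 1.5700 / 0.041 = 38.2927

C$38.29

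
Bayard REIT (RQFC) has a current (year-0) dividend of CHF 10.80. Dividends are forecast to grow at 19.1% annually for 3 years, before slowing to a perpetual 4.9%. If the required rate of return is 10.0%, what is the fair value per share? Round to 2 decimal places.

CHF 320.02

Two-stage DDM. Project D₁…D_3 at 0.191, terminal growth 0.049, discount at r = 0.1.
D_1 = 12.8628
D_2 = 15.3196
D_3 = 18.2456
Terminal value at t=3: TV = D_4/(r−g) = 19.1397/(0.1−0.049) = 375.2877
P₀ = 12.8628/(1+0.1)^1 + 15.3196/(1+0.1)^2 + 18.2456/(1+0.1)^3 + 375.2877/(1+0.1)^3 = 320.0217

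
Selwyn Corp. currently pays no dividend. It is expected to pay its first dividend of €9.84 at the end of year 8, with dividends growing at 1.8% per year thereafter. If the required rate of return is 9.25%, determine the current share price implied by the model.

€71.10

Deferred-dividend DDM. At t=7 the remaining stream is a growing perpetuity with first payment D_8 = 9.84.
V_7 = D_8/(r−g) = 9.84/(0.0925−0.018) = 132.0805
P₀ = V_7/(1+r)^7 = 132.0805/(1+0.0925)^7 = 71.1031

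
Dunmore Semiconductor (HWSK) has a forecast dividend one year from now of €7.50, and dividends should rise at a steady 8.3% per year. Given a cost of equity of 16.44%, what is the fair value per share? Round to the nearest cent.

Gordon growth model: P₀ = D₁/(r − g), with D₁ = 7.50 given directly.
P₀ = 7.5000 / (0.1644 − 0.083) = 7.5000 / 0.0814 = 92.1376

€92.14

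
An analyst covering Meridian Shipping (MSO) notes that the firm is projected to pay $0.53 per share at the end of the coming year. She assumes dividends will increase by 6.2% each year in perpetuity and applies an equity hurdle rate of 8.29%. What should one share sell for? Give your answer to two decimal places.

$25.36

Gordon growth model: P₀ = D₁/(r − g), with D₁ = 0.53 given directly.
P₀ = 0.5300 / (0.0829 − 0.062) = 0.5300 / 0.0209 = 25.3589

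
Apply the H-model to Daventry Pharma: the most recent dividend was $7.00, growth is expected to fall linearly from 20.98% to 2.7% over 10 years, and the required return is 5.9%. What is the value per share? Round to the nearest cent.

$424.59

H-model: P₀ = D₀[(1+g_L) + H(g_S−g_L)]/(r−g_L), with H = 10/2 = 5.
P₀ = 7.00 × [(1+0.027) + 5×(0.2098−0.027)] / (0.059−0.027)
   = 7.00 × 1.9410 / 0.032 = 424.5938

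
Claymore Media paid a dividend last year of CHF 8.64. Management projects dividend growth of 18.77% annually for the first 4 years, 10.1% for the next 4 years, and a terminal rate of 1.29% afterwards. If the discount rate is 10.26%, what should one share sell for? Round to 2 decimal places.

CHF 218.72

Three-stage DDM. Project D₁…D_8; terminal Gordon value at t=8 with g = 0.0129; discount at r = 0.1026.
D_1 = 10.2617
D_2 = 12.1879
D_3 = 14.4755
D_4 = 17.1926
D_5 = 18.9290
D_6 = 20.8408
D_7 = 22.9458
D_8 = 25.2633
TV_8 = 25.5892/(0.1026−0.0129) = 285.2753
P₀ = Σ Dₜ/(1+r)ᵗ + TV_8/(1+r)^8 = 218.7174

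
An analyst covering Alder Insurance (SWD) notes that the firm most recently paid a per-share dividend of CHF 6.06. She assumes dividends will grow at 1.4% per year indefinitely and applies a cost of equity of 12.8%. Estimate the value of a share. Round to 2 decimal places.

Gordon growth model: P₀ = D₁/(r − g). D₁ = 6.06 × (1 + 0.014) = 6.1448.
P₀ = 6.1448 / (0.128 − 0.014) = 6.1448 / 0.114 = 53.9021

CHF 53.90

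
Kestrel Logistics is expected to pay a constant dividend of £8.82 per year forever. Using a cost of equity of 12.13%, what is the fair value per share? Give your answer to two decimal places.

Zero-growth DDM (perpetuity): P₀ = D/r = 8.82 / 0.1213 = 72.7123

£72.71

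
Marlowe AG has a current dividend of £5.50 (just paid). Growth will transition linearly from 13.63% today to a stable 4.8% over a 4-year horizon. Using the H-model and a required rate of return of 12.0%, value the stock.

£93.55

H-model: P₀ = D₀[(1+g_L) + H(g_S−g_L)]/(r−g_L), with H = 4/2 = 2.
P₀ = 5.50 × [(1+0.048) + 2×(0.1363−0.048)] / (0.12−0.048)
   = 5.50 × 1.2246 / 0.072 = 93.5458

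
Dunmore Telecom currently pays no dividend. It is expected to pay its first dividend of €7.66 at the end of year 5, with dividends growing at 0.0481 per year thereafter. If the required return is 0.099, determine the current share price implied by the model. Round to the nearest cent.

€103.16

Deferred-dividend DDM. At t=4 the remaining stream is a growing perpetuity with first payment D_5 = 7.66.
V_4 = D_5/(r−g) = 7.66/(0.099−0.0481) = 150.4912
P₀ = V_4/(1+r)^4 = 150.4912/(1+0.099)^4 = 103.1621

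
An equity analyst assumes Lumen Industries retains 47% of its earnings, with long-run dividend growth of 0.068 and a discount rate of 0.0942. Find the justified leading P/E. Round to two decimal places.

20.23

Payout ratio b = 1 − 0.47 = 0.53.
Justified leading P/E = b/(r−g) = 0.53/(0.0942−0.068) = 20.2290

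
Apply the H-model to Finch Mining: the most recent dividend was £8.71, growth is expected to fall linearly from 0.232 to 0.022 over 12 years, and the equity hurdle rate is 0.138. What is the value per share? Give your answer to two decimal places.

£171.35

H-model: P₀ = D₀[(1+g_L) + H(g_S−g_L)]/(r−g_L), with H = 12/2 = 6.
P₀ = 8.71 × [(1+0.022) + 6×(0.232−0.022)] / (0.138−0.022)
   = 8.71 × 2.2820 / 0.116 = 171.3467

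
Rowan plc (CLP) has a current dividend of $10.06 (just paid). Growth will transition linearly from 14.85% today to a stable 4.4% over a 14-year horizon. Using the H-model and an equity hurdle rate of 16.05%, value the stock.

$153.32

H-model: P₀ = D₀[(1+g_L) + H(g_S−g_L)]/(r−g_L), with H = 14/2 = 7.
P₀ = 10.06 × [(1+0.044) + 7×(0.1485−0.044)] / (0.1605−0.044)
   = 10.06 × 1.7755 / 0.1165 = 153.3179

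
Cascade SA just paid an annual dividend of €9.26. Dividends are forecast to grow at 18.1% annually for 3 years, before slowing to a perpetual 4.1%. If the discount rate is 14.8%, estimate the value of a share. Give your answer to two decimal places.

€127.49

Two-stage DDM. Project D₁…D_3 at 0.181, terminal growth 0.041, discount at r = 0.148.
D_1 = 10.9361
D_2 = 12.9155
D_3 = 15.2532
Terminal value at t=3: TV = D_4/(r−g) = 15.8786/(0.148−0.041) = 148.3979
P₀ = 10.9361/(1+0.148)^1 + 12.9155/(1+0.148)^2 + 15.2532/(1+0.148)^3 + 148.3979/(1+0.148)^3 = 127.4928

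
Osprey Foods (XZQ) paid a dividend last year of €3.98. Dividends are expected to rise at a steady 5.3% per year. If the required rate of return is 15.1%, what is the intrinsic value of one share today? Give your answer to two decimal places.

€42.76

Gordon growth model: P₀ = D₁/(r − g). D₁ = 3.98 × (1 + 0.053) = 4.1909.
P₀ = 4.1909 / (0.151 − 0.053) = 4.1909 / 0.098 = 42.7647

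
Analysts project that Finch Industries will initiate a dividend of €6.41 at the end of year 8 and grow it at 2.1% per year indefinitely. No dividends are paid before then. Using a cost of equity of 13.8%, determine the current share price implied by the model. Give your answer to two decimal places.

€22.17

Deferred-dividend DDM. At t=7 the remaining stream is a growing perpetuity with first payment D_8 = 6.41.
V_7 = D_8/(r−g) = 6.41/(0.138−0.021) = 54.7863
P₀ = V_7/(1+r)^7 = 54.7863/(1+0.138)^7 = 22.1654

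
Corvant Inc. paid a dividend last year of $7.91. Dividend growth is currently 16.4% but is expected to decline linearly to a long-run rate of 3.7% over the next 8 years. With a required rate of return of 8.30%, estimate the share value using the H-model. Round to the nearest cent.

$265.67

H-model: P₀ = D₀[(1+g_L) + H(g_S−g_L)]/(r−g_L), with H = 8/2 = 4.
P₀ = 7.91 × [(1+0.037) + 4×(0.164−0.037)] / (0.083−0.037)
   = 7.91 × 1.5450 / 0.046 = 265.6728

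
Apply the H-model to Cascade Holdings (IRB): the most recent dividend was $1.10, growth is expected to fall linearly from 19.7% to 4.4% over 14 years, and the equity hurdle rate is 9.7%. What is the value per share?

$43.90

H-model: P₀ = D₀[(1+g_L) + H(g_S−g_L)]/(r−g_L), with H = 14/2 = 7.
P₀ = 1.10 × [(1+0.044) + 7×(0.197−0.044)] / (0.097−0.044)
   = 1.10 × 2.1150 / 0.053 = 43.8962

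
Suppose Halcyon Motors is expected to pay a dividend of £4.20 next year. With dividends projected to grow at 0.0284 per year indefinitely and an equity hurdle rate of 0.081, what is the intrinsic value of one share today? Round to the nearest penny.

£79.85

Gordon growth model: P₀ = D₁/(r − g), with D₁ = 4.20 given directly.
P₀ = 4.2000 / (0.081 − 0.0284) = 4.2000 / 0.0526 = 79.8479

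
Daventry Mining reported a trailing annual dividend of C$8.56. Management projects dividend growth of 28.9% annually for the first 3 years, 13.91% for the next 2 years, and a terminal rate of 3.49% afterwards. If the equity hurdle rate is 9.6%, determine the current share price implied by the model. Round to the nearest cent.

C$320.12

Three-stage DDM. Project D₁…D_5; terminal Gordon value at t=5 with g = 0.0349; discount at r = 0.096.
D_1 = 11.0338
D_2 = 14.2226
D_3 = 18.3330
D_4 = 20.8831
D_5 = 23.7879
TV_5 = 24.6181/(0.096−0.0349) = 402.9150
P₀ = Σ Dₜ/(1+r)ᵗ + TV_5/(1+r)^5 = 320.1247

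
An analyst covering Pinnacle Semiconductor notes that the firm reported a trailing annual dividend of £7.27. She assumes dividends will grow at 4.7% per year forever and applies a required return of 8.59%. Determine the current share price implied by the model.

Gordon growth model: P₀ = D₁/(r − g). D₁ = 7.27 × (1 + 0.047) = 7.6117.
P₀ = 7.6117 / (0.0859 − 0.047) = 7.6117 / 0.0389 = 195.6733

£195.67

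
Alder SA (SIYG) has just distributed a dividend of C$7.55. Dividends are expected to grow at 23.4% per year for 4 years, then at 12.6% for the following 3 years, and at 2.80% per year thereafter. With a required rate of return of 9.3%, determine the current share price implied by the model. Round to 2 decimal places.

Three-stage DDM. Project D₁…D_7; terminal Gordon value at t=7 with g = 0.028; discount at r = 0.093.
D_1 = 9.3167
D_2 = 11.4968
D_3 = 14.1871
D_4 = 17.5068
D_5 = 19.7127
D_6 = 22.1965
D_7 = 24.9933
TV_7 = 25.6931/(0.093−0.028) = 395.2779
P₀ = Σ Dₜ/(1+r)ᵗ + TV_7/(1+r)^7 = 292.4566

C$292.46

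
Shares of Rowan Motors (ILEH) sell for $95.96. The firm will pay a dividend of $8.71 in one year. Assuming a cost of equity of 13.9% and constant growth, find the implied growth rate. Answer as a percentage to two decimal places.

4.82%

From P₀ = D₁/(r − g), the implied growth is g = r − D₁/P₀.
g = 0.139 − 8.71/95.96 = 0.139 − 0.09077 = 0.04823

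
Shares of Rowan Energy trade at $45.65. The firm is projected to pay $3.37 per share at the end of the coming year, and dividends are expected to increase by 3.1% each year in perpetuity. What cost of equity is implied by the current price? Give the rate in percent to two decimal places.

Rearranging the constant-growth DDM: r = D₁/P₀ + g.
r = 3.3700 / 45.65 + 0.031 = 0.07382 + 0.031 = 0.10482

10.48%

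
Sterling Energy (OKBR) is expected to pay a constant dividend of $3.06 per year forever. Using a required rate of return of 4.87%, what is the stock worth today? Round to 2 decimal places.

Zero-growth DDM (perpetuity): P₀ = D/r = 3.06 / 0.0487 = 62.8337

$62.83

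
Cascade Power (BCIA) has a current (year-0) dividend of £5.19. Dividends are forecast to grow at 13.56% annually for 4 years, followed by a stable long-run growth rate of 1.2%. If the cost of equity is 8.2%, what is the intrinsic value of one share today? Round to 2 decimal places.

Two-stage DDM. Project D₁…D_4 at 0.1356, terminal growth 0.012, discount at r = 0.082.
D_1 = 5.8938
D_2 = 6.6930
D_3 = 7.6005
D_4 = 8.6312
Terminal value at t=4: TV = D_5/(r−g) = 8.7347/(0.082−0.012) = 124.7818
P₀ = 5.8938/(1+0.082)^1 + 6.6930/(1+0.082)^2 + 7.6005/(1+0.082)^3 + 8.6312/(1+0.082)^4 + 124.7818/(1+0.082)^4 = 114.5037

£114.50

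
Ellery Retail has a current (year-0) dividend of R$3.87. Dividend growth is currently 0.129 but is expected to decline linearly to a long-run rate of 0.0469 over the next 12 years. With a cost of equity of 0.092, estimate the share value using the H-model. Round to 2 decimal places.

H-model: P₀ = D₀[(1+g_L) + H(g_S−g_L)]/(r−g_L), with H = 12/2 = 6.
P₀ = 3.87 × [(1+0.0469) + 6×(0.129−0.0469)] / (0.092−0.0469)
   = 3.87 × 1.5395 / 0.0451 = 132.1034

R$132.10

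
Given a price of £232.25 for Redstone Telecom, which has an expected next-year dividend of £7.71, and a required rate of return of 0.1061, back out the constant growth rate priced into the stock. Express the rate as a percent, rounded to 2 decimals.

From P₀ = D₁/(r − g), the implied growth is g = r − D₁/P₀.
g = 0.1061 − 7.71/232.25 = 0.1061 − 0.03320 = 0.07290

7.29%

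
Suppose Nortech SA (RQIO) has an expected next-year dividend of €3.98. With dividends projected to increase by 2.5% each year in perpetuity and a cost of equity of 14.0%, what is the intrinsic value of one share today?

Gordon growth model: P₀ = D₁/(r − g), with D₁ = 3.98 given directly.
P₀ = 3.9800 / (0.14 − 0.025) = 3.9800 / 0.115 = 34.6087

€34.61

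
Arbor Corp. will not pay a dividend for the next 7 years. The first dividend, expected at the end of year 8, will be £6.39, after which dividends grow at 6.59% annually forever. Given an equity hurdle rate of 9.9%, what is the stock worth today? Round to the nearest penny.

£99.70

Deferred-dividend DDM. At t=7 the remaining stream is a growing perpetuity with first payment D_8 = 6.39.
V_7 = D_8/(r−g) = 6.39/(0.099−0.0659) = 193.0514
P₀ = V_7/(1+r)^7 = 193.0514/(1+0.099)^7 = 99.6986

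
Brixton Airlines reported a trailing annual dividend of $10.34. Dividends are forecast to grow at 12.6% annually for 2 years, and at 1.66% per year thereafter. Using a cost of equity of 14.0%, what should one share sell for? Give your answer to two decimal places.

Two-stage DDM. Project D₁…D_2 at 0.126, terminal growth 0.0166, discount at r = 0.14.
D_1 = 11.6428
D_2 = 13.1098
Terminal value at t=2: TV = D_3/(r−g) = 13.3275/(0.14−0.0166) = 108.0021
P₀ = 11.6428/(1+0.14)^1 + 13.1098/(1+0.14)^2 + 108.0021/(1+0.14)^2 = 103.4047

$103.40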